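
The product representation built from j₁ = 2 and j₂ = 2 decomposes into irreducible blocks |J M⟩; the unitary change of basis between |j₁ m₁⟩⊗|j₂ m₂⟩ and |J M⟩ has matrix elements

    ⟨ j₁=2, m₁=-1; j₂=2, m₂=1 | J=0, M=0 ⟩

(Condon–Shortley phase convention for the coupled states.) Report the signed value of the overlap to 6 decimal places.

triangle: 4!·0!·0!/5! = 24/120
(j±m)!: 1!·3!·3!·1!·0!·0! = 36
prefactor² = (2J+1)·Δ·N² = 36/5
  k=3: −1/(3!·1!·0!·0!·0!·0!) = -1/6
Σ = -1/6  ⇒  CG² = 36/5·(-1/6)² = 1/5
CG = −√(1/5) = -0.447214

-0.447214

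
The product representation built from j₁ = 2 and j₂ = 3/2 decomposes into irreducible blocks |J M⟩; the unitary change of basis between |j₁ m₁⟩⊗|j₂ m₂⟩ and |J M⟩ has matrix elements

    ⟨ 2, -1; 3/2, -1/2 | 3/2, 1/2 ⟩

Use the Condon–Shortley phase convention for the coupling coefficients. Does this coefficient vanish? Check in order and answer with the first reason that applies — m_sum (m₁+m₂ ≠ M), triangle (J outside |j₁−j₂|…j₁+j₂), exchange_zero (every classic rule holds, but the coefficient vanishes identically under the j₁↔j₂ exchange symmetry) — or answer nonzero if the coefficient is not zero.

m_sum

m-sum: m₁+m₂ = -1+(-1/2) = -3/2, M = 1/2  ✗ ⇒ coefficient is 0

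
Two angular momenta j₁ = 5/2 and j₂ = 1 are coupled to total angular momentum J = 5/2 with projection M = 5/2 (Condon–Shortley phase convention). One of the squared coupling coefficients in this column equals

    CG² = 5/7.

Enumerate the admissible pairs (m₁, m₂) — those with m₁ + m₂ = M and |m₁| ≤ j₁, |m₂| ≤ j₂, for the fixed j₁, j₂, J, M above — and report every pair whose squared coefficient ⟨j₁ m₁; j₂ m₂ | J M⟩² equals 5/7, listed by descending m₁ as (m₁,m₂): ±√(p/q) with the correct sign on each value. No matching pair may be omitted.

(5/2,0): +√(5/7)

Admissible pairs with m₁+m₂ = M = 5/2: (3/2,1), (5/2,0)
  (m₁,m₂)=(5/2,0): CG² = 5/7, CG = +√(5/7)   ← matches the target
  (m₁,m₂)=(3/2,1): CG² = 2/7, CG = −√(2/7)
Pairs with CG² = 5/7: (5/2,0): +√(5/7)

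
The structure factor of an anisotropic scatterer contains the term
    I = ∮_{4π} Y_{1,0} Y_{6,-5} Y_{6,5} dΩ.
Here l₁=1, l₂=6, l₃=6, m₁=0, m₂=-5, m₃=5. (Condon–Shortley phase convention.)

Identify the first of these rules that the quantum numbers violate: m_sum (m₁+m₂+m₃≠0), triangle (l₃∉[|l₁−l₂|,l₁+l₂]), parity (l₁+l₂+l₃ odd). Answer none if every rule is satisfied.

parity

m₁+m₂+m₃ = 0 − 5 + 5 = 0  ✓
triangle: |1−6|=5 ≤ l₃=6 ≤ 1+6=7  ✓
parity: l₁+l₂+l₃ = 13 is odd  ✗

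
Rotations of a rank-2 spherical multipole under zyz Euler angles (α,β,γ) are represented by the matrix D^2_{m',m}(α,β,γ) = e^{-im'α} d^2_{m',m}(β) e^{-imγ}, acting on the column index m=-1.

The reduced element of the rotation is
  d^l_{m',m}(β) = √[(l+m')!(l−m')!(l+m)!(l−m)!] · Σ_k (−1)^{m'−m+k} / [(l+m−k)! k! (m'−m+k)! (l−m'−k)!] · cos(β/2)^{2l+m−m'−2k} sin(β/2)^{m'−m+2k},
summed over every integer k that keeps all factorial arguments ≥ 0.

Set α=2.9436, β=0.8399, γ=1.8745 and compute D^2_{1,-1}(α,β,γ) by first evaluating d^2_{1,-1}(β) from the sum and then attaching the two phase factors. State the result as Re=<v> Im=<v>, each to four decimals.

D^2_{1,-1}(2.9436,0.8399,1.8745) = e^{-i·1·2.9436}·d^2_{1,-1}(0.8399)·e^{-i·-1·1.8745}. Compute d first:
c=cos(0.839900/2)=0.913109, s=sin(0.839900/2)=0.407715; N=√[6·1·1·6]=6.000000
The bounds max(0,m−m')=0 and min(l+m,l−m')=1 give 2 terms
  k=0: (−1)^2·6.0000/(2)·0.9131^2·0.4077^2 = +0.415795
  k=1: (−1)^3·6.0000/(6)·0.9131^0·0.4077^4 = -0.027633
d^2_{1,-1}(0.8399) = +0.415795 -0.027633 = +0.388163
Phases: e^{-i·(1)·2.9436}=-0.980463-0.196702i, e^{-i·(-1)·1.8745}=-0.299056+0.954235i ⇒ D=+0.186673-0.340329i

Re=0.1867 Im=-0.3403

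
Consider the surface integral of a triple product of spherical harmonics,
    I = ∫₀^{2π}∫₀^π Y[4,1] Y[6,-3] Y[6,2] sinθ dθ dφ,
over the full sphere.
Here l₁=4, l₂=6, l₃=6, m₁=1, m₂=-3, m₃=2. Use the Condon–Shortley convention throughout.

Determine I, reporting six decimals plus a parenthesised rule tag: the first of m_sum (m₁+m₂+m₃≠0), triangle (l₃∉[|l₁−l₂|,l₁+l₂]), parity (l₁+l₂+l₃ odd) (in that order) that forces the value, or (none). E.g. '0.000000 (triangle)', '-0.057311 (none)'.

Checks pass: Σm=0; 16 even; l₃=6∈[2,10].
(2·4+1)(2·6+1)(2·6+1) = 1521
Δ: 4! 4! 8! / 17! → 1/15315300
sum: t=0:+1/829440 t=1:−1/25920 t=2:+1/9216 t=3:−1/25920 t=4:+1/829440 = 7/207360
3j²(4 6 6; 0 0 0) = Δ·Π!·Σ² = 28/2431  (sign +1)
sum: t=0:+1/103680 t=1:−1/34560 t=2:+1/120960 t=3:−1/5806080 = -13/1161216
3j²(4 6 6; 1 -3 2) = Δ·Π!·Σ² = 65/5236  (sign -1)
combine: 4πI² = 1521·28/2431·65/5236 = 7605/34969
take √, sign -1: I = -0.13155370
No selection rule forces the value: the integral is nonzero (none).

-0.131554 (none)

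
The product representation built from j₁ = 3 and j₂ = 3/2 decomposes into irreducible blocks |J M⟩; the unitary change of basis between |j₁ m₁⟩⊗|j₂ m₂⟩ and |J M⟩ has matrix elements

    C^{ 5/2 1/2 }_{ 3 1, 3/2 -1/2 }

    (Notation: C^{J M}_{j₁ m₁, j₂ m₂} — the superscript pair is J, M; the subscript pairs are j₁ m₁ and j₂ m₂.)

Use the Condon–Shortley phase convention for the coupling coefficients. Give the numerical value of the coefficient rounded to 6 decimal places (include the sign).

−√(1/70) ≈ -0.119523

triangle: 2!·4!·1!/8! = 48/40320
(j±m)!: 4!·2!·1!·2!·3!·2! = 1152
prefactor² = (2J+1)·Δ·N² = 288/35
  k=0: +1/(0!·2!·2!·1!·2!·0!) = 1/8
  k=1: −1/(1!·1!·1!·0!·3!·1!) = -1/6
Σ = -1/24  ⇒  CG² = 288/35·(-1/24)² = 1/70
CG = −√(1/70) = -0.119523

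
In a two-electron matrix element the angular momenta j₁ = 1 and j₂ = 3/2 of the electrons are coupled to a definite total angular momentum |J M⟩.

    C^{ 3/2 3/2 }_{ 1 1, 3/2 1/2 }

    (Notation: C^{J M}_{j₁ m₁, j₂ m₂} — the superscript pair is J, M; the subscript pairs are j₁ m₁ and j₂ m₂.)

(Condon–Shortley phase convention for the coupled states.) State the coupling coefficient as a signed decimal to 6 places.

+0.632456  (= +√(2/5))

triangle: 1!*1!*2!/5! = 2/120
(j±m)!: 2!*0!*2!*1!*3!*0! = 24
prefactor² = (2J+1)*Δ*N² = 8/5
  k=0: +1/(0!*1!*0!*2!*1!*0!) = 1/2
Σ = 1/2  ⇒  CG² = 8/5*(1/2)² = 2/5
CG = +√(2/5) = +0.632456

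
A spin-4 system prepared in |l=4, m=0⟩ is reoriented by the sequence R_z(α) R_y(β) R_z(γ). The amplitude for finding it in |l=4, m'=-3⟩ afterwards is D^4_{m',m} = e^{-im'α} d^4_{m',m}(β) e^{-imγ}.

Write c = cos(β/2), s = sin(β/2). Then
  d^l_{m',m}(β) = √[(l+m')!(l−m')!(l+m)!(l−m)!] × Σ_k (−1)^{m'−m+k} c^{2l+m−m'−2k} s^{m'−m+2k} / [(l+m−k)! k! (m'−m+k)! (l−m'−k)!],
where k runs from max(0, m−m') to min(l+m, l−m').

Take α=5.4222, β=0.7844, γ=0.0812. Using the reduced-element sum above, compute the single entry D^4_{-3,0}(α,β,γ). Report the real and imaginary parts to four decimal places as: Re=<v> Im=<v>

Re=-0.3129 Im=-0.1956

D^4_{-3,0}(5.4222,0.7844,0.0812) = e^{-i·-3·5.4222}·d^4_{-3,0}(0.7844)·e^{-i·0·0.0812}. Compute d first:
With c≡cos(β/2)=0.924070 and s≡sin(β/2)=0.382222, N=[1·5040·24·24]^{1/2}=1703.830978
k: max(0,(0)−(-3))=3 … min(4+(0),4−(-3))=4
  k=3: (−1)^0·1703.8310/(144)·0.9241^5·0.3822^3 = +0.445182
  k=4: (−1)^1·1703.8310/(144)·0.9241^3·0.3822^5 = -0.076166
d^4_{-3,0}(0.7844) = +0.445182 -0.076166 = +0.369016
Attach z-rotation phases: D = e^{-i(-3)(5.4222)}·(+0.369016)·e^{-i(0)(0.0812)} = -0.312918-0.195590i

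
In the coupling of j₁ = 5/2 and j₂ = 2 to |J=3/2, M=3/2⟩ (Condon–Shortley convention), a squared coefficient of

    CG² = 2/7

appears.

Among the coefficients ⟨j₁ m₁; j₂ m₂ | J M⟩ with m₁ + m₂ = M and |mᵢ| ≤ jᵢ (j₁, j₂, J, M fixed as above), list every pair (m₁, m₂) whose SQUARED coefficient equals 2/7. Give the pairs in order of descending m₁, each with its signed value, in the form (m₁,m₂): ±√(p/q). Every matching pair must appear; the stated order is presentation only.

(5/2,-1): +√(2/7)

Admissible pairs with m₁+m₂ = M = 3/2: (-1/2,2), (1/2,1), (3/2,0), (5/2,-1)
  (m₁,m₂)=(5/2,-1): CG² = 2/7, CG = +√(2/7)   ← matches the target
  (m₁,m₂)=(3/2,0): CG² = 12/35, CG = −√(12/35)
  (m₁,m₂)=(1/2,1): CG² = 9/35, CG = +√(9/35)
  (m₁,m₂)=(-1/2,2): CG² = 4/35, CG = −√(4/35)
Pairs with CG² = 2/7: (5/2,-1): +√(2/7)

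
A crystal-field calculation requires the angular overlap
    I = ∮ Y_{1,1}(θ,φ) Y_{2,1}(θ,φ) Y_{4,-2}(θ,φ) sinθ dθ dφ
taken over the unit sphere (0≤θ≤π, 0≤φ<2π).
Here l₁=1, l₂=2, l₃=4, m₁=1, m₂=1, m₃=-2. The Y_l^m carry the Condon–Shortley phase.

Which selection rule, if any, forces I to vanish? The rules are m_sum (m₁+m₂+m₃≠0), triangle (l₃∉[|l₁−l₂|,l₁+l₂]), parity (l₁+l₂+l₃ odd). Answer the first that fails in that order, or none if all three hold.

triangle

azimuthal sum: 1 + 1 − 2 = 0  ✓
l₃ must lie in [1,3]; have l₃=4  ✗
L = 1 + 2 + 4 = 7 (odd)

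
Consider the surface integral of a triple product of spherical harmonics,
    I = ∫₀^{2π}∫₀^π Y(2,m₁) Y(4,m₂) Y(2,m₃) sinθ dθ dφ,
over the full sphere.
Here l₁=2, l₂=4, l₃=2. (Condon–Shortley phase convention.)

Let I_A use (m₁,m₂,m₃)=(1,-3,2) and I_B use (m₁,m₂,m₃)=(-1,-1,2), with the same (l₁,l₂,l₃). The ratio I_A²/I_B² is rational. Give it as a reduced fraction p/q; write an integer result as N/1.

7/1

l's match ⇒ only the (l;m) 3-j factors differ between A and B.
A: triangle coeff Δ(2,4,2) = 1/630; Σ_t [1,1]: t=1:−1/144 = -1/144; (3j)²=1/18 [(2 4 2; 1 -3 2)], sign=-1
B: triangle coeff Δ(2,4,2) = 1/630; Σ_t [3,3]: t=3:−1/144 = -1/144; (3j)²=1/126 [(2 4 2; -1 -1 2)], sign=-1
I_A²/I_B² = (1/18)/(1/126) = 7/1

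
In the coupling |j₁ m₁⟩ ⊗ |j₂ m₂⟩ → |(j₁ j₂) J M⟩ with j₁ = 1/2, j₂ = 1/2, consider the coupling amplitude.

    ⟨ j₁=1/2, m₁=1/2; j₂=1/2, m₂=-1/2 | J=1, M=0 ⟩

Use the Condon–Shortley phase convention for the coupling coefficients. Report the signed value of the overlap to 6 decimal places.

+0.707107

triangle: 0!·1!·1!/3! = 1/6
(j±m)!: 1!·0!·0!·1!·1!·1! = 1
prefactor² = (2J+1)·Δ·N² = 1/2
  k=0: +1/(0!·0!·0!·0!·1!·1!) = 1
Σ = 1  ⇒  CG² = 1/2·1² = 1/2
CG = +√(1/2) = +0.707107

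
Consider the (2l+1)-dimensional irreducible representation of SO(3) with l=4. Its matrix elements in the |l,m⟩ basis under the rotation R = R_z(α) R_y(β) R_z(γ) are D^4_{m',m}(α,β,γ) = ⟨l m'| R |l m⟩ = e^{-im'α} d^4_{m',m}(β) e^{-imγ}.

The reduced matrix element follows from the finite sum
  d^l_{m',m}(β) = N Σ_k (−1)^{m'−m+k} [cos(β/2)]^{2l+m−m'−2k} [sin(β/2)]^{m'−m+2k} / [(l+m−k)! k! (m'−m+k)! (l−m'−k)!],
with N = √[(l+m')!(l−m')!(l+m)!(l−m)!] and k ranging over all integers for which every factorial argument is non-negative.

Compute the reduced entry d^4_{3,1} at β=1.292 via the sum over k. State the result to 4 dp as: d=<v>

d^4_{3,1}(β=1.2920) via the finite sum:
c=cos(1.292000/2)=0.798498, s=sin(1.292000/2)=0.601997; N=√[5040·1·120·6]=1904.940944
k: max(0,(1)−(3))=0 … min(4+(1),4−(3))=1
  k=0: (−1)^2·1904.9409/(240)·0.7985^6·0.6020^2 = +0.745595
  k=1: (−1)^3·1904.9409/(144)·0.7985^4·0.6020^4 = -0.706306
d^4_{3,1}(1.2920) = +0.745595 -0.706306 = +0.039289

d=0.0393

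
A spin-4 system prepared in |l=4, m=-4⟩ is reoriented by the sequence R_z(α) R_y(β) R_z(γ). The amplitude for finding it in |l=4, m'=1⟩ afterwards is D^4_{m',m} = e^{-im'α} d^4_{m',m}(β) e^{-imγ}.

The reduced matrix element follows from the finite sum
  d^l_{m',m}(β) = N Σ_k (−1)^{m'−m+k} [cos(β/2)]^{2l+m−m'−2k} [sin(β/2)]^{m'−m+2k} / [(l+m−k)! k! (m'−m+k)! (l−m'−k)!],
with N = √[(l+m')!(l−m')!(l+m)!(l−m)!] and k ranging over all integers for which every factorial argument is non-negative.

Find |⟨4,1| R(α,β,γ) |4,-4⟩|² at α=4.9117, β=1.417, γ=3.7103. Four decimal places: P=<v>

D^4_{1,-4}(4.9117,1.4170,3.7103) = e^{-i·1·4.9117}·d^4_{1,-4}(1.4170)·e^{-i·-4·3.7103}. Compute d first:
With c≡cos(β/2)=0.759339 and s≡sin(β/2)=0.650695, N=[120·6·1·40320]^{1/2}=5387.986637
k: max(0,(-4)−(1))=0 … min(4+(-4),4−(1))=0
  k=0: (−1)^5·5387.9866/(720)·0.7593^3·0.6507^5 = -0.382199
d^4_{1,-4}(1.4170) = -0.382199
|D^4_{1,-4}|² = |d^4_{1,-4}(β)|² = (-0.382199)² = 0.146076 (the z-rotation phases have unit modulus)

P=0.1461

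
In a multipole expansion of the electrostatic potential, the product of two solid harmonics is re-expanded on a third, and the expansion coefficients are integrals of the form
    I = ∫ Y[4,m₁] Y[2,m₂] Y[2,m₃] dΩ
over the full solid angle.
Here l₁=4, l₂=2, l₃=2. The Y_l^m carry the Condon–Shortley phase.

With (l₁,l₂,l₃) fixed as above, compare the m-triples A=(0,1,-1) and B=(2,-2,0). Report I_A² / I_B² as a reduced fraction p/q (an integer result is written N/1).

Same 4,2,2: normalisation and zero-m 3j drop out of the ratio.
A: Δ: 4! 4! 0! / 9! → 1/630; sum: t=3:−1/36 = -1/36; 3j²(4 2 2; 0 1 -1) = Δ·Π!·Σ² = 8/315  (sign +1)
B: Δ: 4! 4! 0! / 9! → 1/630; sum: t=0:+1/96 = 1/96; 3j²(4 2 2; 2 -2 0) = Δ·Π!·Σ² = 1/42  (sign +1)
I_A²/I_B² = (8/315)/(1/42) = 16/15

16/15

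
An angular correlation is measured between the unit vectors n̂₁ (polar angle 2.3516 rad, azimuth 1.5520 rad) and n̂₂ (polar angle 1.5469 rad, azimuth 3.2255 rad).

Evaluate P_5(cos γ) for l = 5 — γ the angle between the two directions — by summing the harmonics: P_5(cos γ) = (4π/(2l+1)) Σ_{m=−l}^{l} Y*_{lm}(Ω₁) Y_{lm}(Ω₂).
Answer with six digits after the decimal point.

Term-by-term m-sum for l=5 (normalisation 4π/11 = 1.142397):
  m=-5: (0.007878, 0.083575) × (-0.423277, 0.188789) = (-0.019112, -0.033888)  (running Σ = (-0.019112, -0.033888))
  m=-4: (-0.262288, 0.019757) × (0.033075, -0.011537) = (-0.008447, 0.003680)  (running Σ = (-0.027560, -0.030209))
  m=-3: (-0.024171, -0.428188) × (0.333034, -0.085649) = (-0.044724, -0.140531)  (running Σ = (-0.072283, -0.170740))
  m=-2: (0.292454, -0.010999) × (-0.039835, 0.006748) = (-0.011576, 0.002412)  (running Σ = (-0.083859, -0.168328))
  m=-1: (-0.003343, -0.177818) × (-0.316516, 0.026620) = (0.005792, 0.056193)  (running Σ = (-0.078067, -0.112135))
  m=0: (0.347084, -0.000000) × (0.041805, 0.000000) = (0.014510, 0.000000)  (running Σ = (-0.063558, -0.112135))
  m=1: (0.003343, -0.177818) × (0.316516, 0.026620) = (0.005792, -0.056193)  (running Σ = (-0.057766, -0.168328))
  m=2: (0.292454, 0.010999) × (-0.039835, -0.006748) = (-0.011576, -0.002412)  (running Σ = (-0.069342, -0.170740))
  m=3: (0.024171, -0.428188) × (-0.333034, -0.085649) = (-0.044724, 0.140531)  (running Σ = (-0.114065, -0.030209))
  m=4: (-0.262288, -0.019757) × (0.033075, 0.011537) = (-0.008447, -0.003680)  (running Σ = (-0.122512, -0.033888))
  m=5: (-0.007878, 0.083575) × (0.423277, 0.188789) = (-0.019112, 0.033888)  (running Σ = (-0.141625, 0.000000))
Total Σ_m = (-0.141625, 0.000000). Multiply by 1.142397: (-0.161792, 0.000000). P_5(cos γ) = -0.161792

-0.161792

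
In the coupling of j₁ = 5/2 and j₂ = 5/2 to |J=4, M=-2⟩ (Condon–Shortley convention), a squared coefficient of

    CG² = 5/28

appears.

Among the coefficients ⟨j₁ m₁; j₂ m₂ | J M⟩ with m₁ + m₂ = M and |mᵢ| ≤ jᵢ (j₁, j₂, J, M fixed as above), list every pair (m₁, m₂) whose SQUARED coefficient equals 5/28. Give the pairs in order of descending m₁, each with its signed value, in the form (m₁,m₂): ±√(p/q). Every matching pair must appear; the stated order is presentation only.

(-1/2,-3/2): +√(5/28); (-3/2,-1/2): −√(5/28)

Admissible pairs with m₁+m₂ = M = -2: (-5/2,1/2), (-3/2,-1/2), (-1/2,-3/2), (1/2,-5/2)
  (m₁,m₂)=(1/2,-5/2): CG² = 9/28, CG = +√(9/28)
  (m₁,m₂)=(-1/2,-3/2): CG² = 5/28, CG = +√(5/28)   ← matches the target
  (m₁,m₂)=(-3/2,-1/2): CG² = 5/28, CG = −√(5/28)   ← matches the target
  (m₁,m₂)=(-5/2,1/2): CG² = 9/28, CG = −√(9/28)
Pairs with CG² = 5/28: (-1/2,-3/2): +√(5/28); (-3/2,-1/2): −√(5/28)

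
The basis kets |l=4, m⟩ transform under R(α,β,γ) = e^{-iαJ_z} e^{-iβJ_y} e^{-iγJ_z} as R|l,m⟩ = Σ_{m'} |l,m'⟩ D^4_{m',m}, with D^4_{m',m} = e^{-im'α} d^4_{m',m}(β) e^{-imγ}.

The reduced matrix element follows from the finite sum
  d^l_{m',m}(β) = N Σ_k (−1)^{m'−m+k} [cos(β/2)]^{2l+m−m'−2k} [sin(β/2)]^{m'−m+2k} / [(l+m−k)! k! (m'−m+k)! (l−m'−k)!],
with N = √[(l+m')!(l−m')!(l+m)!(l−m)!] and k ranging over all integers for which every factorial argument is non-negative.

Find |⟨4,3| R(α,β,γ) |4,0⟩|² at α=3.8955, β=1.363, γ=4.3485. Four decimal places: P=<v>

Split into d^4_{3,0}(β=1.3630) × two z-phases.
c=cos(1.363000/2)=0.776629, s=sin(1.363000/2)=0.629959; N=√[5040·1·24·24]=1703.830978
k∈{0,1} keeps every argument non-negative
  k=0: (−1)^3·1703.8310/(144)·0.7766^5·0.6300^3 = -0.835732
  k=1: (−1)^4·1703.8310/(144)·0.7766^3·0.6300^5 = +0.549876
d^4_{3,0}(1.3630) = -0.835732 +0.549876 = -0.285857
|D^4_{3,0}|² = |d^4_{3,0}(β)|² = (-0.285857)² = 0.081714 (the z-rotation phases have unit modulus)

P=0.0817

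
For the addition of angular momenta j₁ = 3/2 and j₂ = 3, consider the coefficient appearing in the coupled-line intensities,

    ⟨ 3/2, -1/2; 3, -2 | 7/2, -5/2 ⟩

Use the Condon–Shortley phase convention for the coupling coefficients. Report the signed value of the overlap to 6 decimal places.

j₁+j₂−J=1  J+j₁−j₂=2  J−j₁+j₂=5  j₁+j₂+J+1=9
(j₁±m₁, j₂±m₂, J±M) = (1,2,1,5,1,6)
P² = 6400/7
sum k=0..1:
  [0] +1/48 = 1/48
  [1] −1/120 = -1/120
S = 1/80
C² = P²·S² = 1/7 ; C = +0.377964

+0.377964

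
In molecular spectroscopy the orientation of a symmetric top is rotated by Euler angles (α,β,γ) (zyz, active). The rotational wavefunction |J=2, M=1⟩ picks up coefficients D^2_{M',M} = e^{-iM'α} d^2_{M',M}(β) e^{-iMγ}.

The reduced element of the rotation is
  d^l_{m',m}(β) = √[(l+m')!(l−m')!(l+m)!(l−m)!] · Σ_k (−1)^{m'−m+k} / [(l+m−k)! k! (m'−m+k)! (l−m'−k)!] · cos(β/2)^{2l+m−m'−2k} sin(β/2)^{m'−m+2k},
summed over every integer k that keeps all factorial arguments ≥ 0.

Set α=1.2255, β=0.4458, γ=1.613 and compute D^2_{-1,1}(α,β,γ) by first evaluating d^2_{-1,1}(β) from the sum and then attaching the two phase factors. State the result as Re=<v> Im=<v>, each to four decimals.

Split into d^2_{-1,1}(β=0.4458) × two z-phases.
Half-angle: c=0.975260, s=0.221059. N=√(1·6·6·1)=6.000000
k∈{2,3} keeps every argument non-negative
  k=2: (−1)^0·6.0000/(2)·0.9753^2·0.2211^2 = +0.139437
  k=3: (−1)^1·6.0000/(6)·0.9753^0·0.2211^4 = -0.002388
d^2_{-1,1}(0.4458) = +0.139437 -0.002388 = +0.137049
D = (+0.338476+0.940975i)·(+0.137049)·(-0.042191-0.999110i) = +0.126888-0.051787i

Re=0.1269 Im=-0.0518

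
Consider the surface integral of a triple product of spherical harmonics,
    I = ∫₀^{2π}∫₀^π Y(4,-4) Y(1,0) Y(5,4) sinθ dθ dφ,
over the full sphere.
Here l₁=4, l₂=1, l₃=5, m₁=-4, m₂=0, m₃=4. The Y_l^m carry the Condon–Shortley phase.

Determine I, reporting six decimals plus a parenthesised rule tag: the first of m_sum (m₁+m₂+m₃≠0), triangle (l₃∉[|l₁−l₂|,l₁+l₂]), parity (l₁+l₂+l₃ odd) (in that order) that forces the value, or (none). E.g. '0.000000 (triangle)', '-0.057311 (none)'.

0.147319 (none)

m-sum 0 ✓  L=10 even ✓  3≤5≤5 ✓
Π(2lᵢ+1) = 9×3×11 = 297
triangle coeff Δ(4,1,5) = 1/495
Σ_t [0,0]: t=0:+1/576 = 1/576
(3j)²=5/99 [(4 1 5; 0 0 0)], sign=-1
Σ_t [0,0]: t=0:+1/40320 = 1/40320
(3j)²=1/55 [(4 1 5; -4 0 4)], sign=-1
⇒ 4πI² = 3/11
I = (+1)√(3/11/(4π)) = 0.14731920
No selection rule forces the value: the integral is nonzero (none).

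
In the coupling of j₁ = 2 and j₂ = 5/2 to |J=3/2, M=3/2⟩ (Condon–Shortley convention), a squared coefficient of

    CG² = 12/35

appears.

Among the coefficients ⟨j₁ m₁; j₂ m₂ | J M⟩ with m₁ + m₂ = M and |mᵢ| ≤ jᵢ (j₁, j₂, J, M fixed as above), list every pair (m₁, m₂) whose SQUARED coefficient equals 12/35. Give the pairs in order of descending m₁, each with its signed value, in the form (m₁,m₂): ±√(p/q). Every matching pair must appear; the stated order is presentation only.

Admissible pairs with m₁+m₂ = M = 3/2: (-1,5/2), (0,3/2), (1,1/2), (2,-1/2)
  (m₁,m₂)=(2,-1/2): CG² = 4/35, CG = +√(4/35)
  (m₁,m₂)=(1,1/2): CG² = 9/35, CG = −√(9/35)
  (m₁,m₂)=(0,3/2): CG² = 12/35, CG = +√(12/35)   ← matches the target
  (m₁,m₂)=(-1,5/2): CG² = 2/7, CG = −√(2/7)
Pairs with CG² = 12/35: (0,3/2): +√(12/35)

(0,3/2): +√(12/35)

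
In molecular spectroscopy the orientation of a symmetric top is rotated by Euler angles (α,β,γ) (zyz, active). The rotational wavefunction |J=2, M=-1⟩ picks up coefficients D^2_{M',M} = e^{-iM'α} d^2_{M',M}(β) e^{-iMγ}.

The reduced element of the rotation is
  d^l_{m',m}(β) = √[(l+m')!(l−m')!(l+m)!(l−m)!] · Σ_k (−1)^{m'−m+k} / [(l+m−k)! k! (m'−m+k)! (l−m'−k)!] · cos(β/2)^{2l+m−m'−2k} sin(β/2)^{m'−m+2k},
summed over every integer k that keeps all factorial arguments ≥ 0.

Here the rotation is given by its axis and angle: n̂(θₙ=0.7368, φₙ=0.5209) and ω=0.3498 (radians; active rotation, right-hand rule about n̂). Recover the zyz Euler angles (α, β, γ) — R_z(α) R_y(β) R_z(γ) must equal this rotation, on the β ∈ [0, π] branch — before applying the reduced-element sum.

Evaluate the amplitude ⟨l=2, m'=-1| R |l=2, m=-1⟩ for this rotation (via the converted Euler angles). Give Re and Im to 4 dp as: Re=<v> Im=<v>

Axis–angle → zyz. n̂ = (sinθₙcosφₙ, sinθₙsinφₙ, cosθₙ) = (+0.582806, +0.334389, +0.740622), ω = 0.3498.
R = I cosω + sinω [n̂]ₓ + (1−cosω) n̂n̂ᵀ gives
  R = [+0.960011, -0.242017, +0.140738; +0.265621, +0.946213, -0.184736; -0.088459, +0.214731, +0.972659]
β = atan2(√(R₁₃²+R₂₃²), R₃₃) = 0.234378; α = atan2(R₂₃, R₁₃) mod 2π = 5.363421; γ = atan2(R₃₂, −R₃₁) mod 2π = 1.180029
First d^2_{-1,-1}(β=0.2344), then the phase factors e^{-i(-1)α} and e^{-i(-1)γ}:
Half-angle: c=0.993141, s=0.116921. N=√(1·6·1·6)=6.000000
k: max(0,(-1)−(-1))=0 … min(2+(-1),2−(-1))=1
  k=0: (−1)^0·6.0000/(6)·0.9931^4·0.1169^0 = +0.972846
  k=1: (−1)^1·6.0000/(2)·0.9931^2·0.1169^2 = -0.040451
d^2_{-1,-1}(0.2344) = +0.972846 -0.040451 = +0.932395
Attach z-rotation phases: D = e^{-i(-1)(5.3634)}·(+0.932395)·e^{-i(-1)(1.1800)} = +0.900994+0.239939i

Re=0.9010 Im=0.2399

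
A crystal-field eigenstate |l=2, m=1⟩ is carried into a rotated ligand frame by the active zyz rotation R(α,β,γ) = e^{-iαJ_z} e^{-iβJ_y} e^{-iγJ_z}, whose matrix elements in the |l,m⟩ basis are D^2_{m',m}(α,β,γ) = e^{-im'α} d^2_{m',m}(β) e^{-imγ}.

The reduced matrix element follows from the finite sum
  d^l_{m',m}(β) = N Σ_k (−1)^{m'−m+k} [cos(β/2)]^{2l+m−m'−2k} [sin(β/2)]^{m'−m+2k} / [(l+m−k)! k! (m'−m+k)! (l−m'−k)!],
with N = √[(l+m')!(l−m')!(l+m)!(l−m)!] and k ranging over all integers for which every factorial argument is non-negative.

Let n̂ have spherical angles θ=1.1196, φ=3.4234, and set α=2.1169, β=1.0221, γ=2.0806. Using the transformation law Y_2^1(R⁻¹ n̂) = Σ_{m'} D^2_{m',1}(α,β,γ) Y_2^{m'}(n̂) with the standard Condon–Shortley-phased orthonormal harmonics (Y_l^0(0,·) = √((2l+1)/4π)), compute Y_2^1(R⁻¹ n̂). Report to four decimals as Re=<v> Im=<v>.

Re=-0.2910 Im=0.0682

Need the full column D^2_{m',1} for m'=−2..2 at α=2.1169, β=1.0221, γ=2.0806.
cos(β/2)=0.872231, sin(β/2)=0.489093
d^2_{-2,1}: single k=3 term ⇒ +0.204097;  D = -0.112260+0.170450i
d^2_{-1,1}: k∈[2..3] ⇒ +0.545969 -0.057223 = +0.488747;  D = +0.488425+0.017738i
d^2_{0,1}: k∈[1..2] ⇒ +0.794992 -0.249967 = +0.545025;  D = -0.265975-0.475720i
d^2_{1,1}: k∈[0..1] ⇒ +0.578798 -0.545969 = +0.032829;  D = -0.016166+0.028572i
d^2_{2,1}: single k=0 term ⇒ -0.649108;  D = -0.648792+0.020258i
Y_2^{m'}(θ=1.1196,φ=3.4234) and Σ D·Y over m':
  (-0.1123+0.1705i)·(+0.2644-0.1671i)  (+0.4884+0.0177i)·(-0.2912+0.0843i)  (-0.2660-0.4757i)·(-0.1355+0.0000i)  (-0.0162+0.0286i)·(+0.2912+0.0843i)  (-0.6488+0.0203i)·(+0.2644+0.1671i)
Y_2^1(R⁻¹ n̂) = -0.290956+0.068187i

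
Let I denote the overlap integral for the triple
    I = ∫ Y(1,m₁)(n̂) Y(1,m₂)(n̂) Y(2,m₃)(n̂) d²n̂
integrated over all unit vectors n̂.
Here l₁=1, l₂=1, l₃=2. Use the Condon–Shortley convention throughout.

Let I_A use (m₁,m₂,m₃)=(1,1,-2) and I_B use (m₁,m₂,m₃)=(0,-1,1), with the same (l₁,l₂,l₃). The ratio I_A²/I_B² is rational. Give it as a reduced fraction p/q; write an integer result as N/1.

2/1

Shared (l₁,l₂,l₃)=(1,1,2): N and (l;000)² cancel in I_A²/I_B².
A: Δ = 0!·2!·2!/5! = 1/30; Racah Σ t=0..0: t=0:+1/4 = 1/4; ⇒ 3j(1 1 2; 1 1 -2)² = 1/5, sgn +1
B: Δ = 0!·2!·2!/5! = 1/30; Racah Σ t=0..0: t=0:+1/2 = 1/2; ⇒ 3j(1 1 2; 0 -1 1)² = 1/10, sgn -1
I_A²/I_B² = (1/5)/(1/10) = 2/1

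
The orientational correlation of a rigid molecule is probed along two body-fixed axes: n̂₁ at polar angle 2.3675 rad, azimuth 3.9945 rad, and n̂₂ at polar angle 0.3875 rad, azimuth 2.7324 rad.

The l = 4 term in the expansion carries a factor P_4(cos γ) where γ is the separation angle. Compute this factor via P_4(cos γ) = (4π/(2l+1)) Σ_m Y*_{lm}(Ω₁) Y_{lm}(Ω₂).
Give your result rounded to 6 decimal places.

-0.393055

Summing Y*_{l m}(θ₁,φ₁)·Y_{l m}(θ₂,φ₂) over m ∈ [−4, 4]; prefactor 4π/(2·4+1) = 1.396263:
  m=-4: Y*=-0.10186 - 0.02819j  Y=-0.00059 + 0.00900j  product 0.00031 - 0.00090j
  m=-3: Y*=-0.25528 + 0.16830j  Y=-0.02104 - 0.05888j  product 0.01528 + 0.01149j
  m=-2: Y*=-0.05676 + 0.41780j  Y=0.16323 + 0.17437j  product -0.08212 + 0.05830j
  m=-1: Y*=0.09009 + 0.10315j  Y=-0.45562 - 0.19759j  product -0.02066 - 0.06480j
  m=+0: Y*=-0.33735 + 0.00000j  Y=0.31757 + 0.00000j  product -0.10713 + 0.00000j
  m=+1: Y*=-0.09009 + 0.10315j  Y=0.45562 - 0.19759j  product -0.02066 + 0.06480j
  m=+2: Y*=-0.05676 - 0.41780j  Y=0.16323 - 0.17437j  product -0.08212 - 0.05830j
  m=+3: Y*=0.25528 + 0.16830j  Y=0.02104 - 0.05888j  product 0.01528 - 0.01149j
  m=+4: Y*=-0.10186 + 0.02819j  Y=-0.00059 - 0.00900j  product 0.00031 + 0.00090j
Accumulated sum -0.28150 + 0.00000j; after 4π/(2l+1) scaling, -0.39305 + 0.00000j ⇒ P_4 = -0.393055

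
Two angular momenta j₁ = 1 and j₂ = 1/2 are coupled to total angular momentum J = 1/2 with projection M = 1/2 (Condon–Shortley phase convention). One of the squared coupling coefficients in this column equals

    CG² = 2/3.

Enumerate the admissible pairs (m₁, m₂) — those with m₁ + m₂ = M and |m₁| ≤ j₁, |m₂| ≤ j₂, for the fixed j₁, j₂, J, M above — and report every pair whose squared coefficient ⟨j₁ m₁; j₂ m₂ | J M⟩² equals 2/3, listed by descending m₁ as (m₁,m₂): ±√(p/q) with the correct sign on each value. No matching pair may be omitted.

(1,-1/2): +√(2/3)

Admissible pairs with m₁+m₂ = M = 1/2: (0,1/2), (1,-1/2)
  (m₁,m₂)=(1,-1/2): CG² = 2/3, CG = +√(2/3)   ← matches the target
  (m₁,m₂)=(0,1/2): CG² = 1/3, CG = −√(1/3)
Pairs with CG² = 2/3: (1,-1/2): +√(2/3)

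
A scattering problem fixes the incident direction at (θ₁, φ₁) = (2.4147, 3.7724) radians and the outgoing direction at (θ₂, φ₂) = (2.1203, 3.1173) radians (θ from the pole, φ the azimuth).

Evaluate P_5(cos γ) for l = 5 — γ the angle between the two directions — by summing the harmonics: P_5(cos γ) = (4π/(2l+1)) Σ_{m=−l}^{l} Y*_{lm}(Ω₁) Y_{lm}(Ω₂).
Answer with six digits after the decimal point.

Addition theorem: P_5(cos γ) = (4π/11) Σ_m Y*_{lm}(Ω₁) Y_{lm}(Ω₂), m = −5…5:
  m=-5: Y*=+0.060152+0.000749i  Y=-0.207790-0.025364i  product -0.012480-0.001681i
  m=-4: Y*=+0.174294-0.124000i  Y=-0.403491-0.039331i  product -0.075203+0.043178i
  m=-3: Y*=+0.129191-0.387733i  Y=-0.311302-0.022727i  product -0.049030+0.117766i
  m=-2: Y*=-0.114889-0.359675i  Y=+0.116834+0.005681i  product -0.011380-0.042675i
  m=-1: Y*=+0.046381+0.033874i  Y=+0.343028+0.008335i  product +0.015628+0.012006i
  m=+0: Y*=+0.388358-0.000000i  Y=-0.036274+0.000000i  product -0.014087+0.000000i
  m=+1: Y*=-0.046381+0.033874i  Y=-0.343028+0.008335i  product +0.015628-0.012006i
  m=+2: Y*=-0.114889+0.359675i  Y=+0.116834-0.005681i  product -0.011380+0.042675i
  m=+3: Y*=-0.129191-0.387733i  Y=+0.311302-0.022727i  product -0.049030-0.117766i
  m=+4: Y*=+0.174294+0.124000i  Y=-0.403491+0.039331i  product -0.075203-0.043178i
  m=+5: Y*=-0.060152+0.000749i  Y=+0.207790-0.025364i  product -0.012480+0.001681i
Σ over m = -0.279017-0.000000i; ×(4π/11) → -0.318748-0.000000i. Real part: -0.318748

-0.318748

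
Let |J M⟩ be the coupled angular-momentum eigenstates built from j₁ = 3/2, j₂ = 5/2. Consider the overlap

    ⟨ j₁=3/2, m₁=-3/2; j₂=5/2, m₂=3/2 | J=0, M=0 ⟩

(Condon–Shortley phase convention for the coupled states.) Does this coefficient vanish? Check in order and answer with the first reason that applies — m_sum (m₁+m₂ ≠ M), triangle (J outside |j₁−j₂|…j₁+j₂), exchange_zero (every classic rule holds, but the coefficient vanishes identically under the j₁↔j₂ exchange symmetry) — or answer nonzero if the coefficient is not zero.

m-sum: m₁+m₂ = -3/2+3/2 = 0, M = 0  ✓
triangle: need |j₁−j₂| ≤ J ≤ j₁+j₂, i.e. J ∈ [1, 4]; J = 0 is outside ✗ ⇒ coefficient is 0

triangle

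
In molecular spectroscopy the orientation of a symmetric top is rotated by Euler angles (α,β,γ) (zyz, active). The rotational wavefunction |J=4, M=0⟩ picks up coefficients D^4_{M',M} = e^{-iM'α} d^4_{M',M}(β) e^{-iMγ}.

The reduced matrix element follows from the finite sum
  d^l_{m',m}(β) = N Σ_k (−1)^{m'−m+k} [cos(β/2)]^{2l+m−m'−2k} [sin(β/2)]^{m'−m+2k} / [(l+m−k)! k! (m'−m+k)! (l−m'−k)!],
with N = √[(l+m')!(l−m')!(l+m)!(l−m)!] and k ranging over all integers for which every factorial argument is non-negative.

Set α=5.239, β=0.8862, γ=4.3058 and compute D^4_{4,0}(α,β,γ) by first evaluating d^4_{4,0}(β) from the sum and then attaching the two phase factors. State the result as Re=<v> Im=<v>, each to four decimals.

Re=-0.0961 Im=-0.1619

Split into d^4_{4,0}(β=0.8862) × two z-phases.
c=cos(0.886200/2)=0.903427, s=sin(0.886200/2)=0.428742; N=√[40320·1·24·24]=4819.161753
The bounds max(0,m−m')=0 and min(l+m,l−m')=0 give 1 term
  k=0: (−1)^4·4819.1618/(576)·0.9034^4·0.4287^4 = +0.188324
d^4_{4,0}(0.8862) = +0.188324
Phases: e^{-i·(4)·5.2390}=-0.510398-0.859938i, e^{-i·(0)·4.3058}=+1.000000+0.000000i ⇒ D=-0.096120-0.161947i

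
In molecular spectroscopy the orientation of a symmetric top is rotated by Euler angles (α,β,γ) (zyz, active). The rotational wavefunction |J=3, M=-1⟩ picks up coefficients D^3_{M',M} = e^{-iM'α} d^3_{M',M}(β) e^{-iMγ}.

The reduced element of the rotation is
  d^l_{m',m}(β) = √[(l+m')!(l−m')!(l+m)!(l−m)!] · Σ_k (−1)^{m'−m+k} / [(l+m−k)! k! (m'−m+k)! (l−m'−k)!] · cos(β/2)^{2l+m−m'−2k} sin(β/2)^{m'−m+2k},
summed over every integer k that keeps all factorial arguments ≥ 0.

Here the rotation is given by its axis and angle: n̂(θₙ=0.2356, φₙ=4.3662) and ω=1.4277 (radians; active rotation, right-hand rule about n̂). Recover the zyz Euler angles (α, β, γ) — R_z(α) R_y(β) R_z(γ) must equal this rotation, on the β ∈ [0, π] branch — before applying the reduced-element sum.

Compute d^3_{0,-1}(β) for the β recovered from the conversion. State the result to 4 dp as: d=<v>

Axis–angle → zyz. n̂ = (sinθₙcosφₙ, sinθₙsinφₙ, cosθₙ) = (-0.079205, -0.219578, +0.972374), ω = 1.4277.
R = I cosω + sinω [n̂]ₓ + (1−cosω) n̂n̂ᵀ gives
  R = [+0.147987, -0.947524, -0.283367; +0.977347, +0.183947, -0.104668; +0.151300, -0.261459, +0.953283]
β = atan2(√(R₁₃²+R₂₃²), R₃₃) = 0.306874; α = atan2(R₂₃, R₁₃) mod 2π = 3.495419; γ = atan2(R₃₂, −R₃₁) mod 2π = 4.187797
d^3_{0,-1}(β=0.3069) via the finite sum:
Half-angle: c=0.988252, s=0.152836. N=√(6·6·2·24)=41.569219
The bounds max(0,m−m')=0 and min(l+m,l−m')=2 give 3 terms
  k=0: (−1)^1·41.5692/(12)·0.9883^5·0.1528^1 = -0.499060
  k=1: (−1)^2·41.5692/(4)·0.9883^3·0.1528^3 = +0.035809
  k=2: (−1)^3·41.5692/(12)·0.9883^1·0.1528^5 = -0.000285
d^3_{0,-1}(0.3069) = -0.499060 +0.035809 -0.000285 = -0.463537

d=-0.4635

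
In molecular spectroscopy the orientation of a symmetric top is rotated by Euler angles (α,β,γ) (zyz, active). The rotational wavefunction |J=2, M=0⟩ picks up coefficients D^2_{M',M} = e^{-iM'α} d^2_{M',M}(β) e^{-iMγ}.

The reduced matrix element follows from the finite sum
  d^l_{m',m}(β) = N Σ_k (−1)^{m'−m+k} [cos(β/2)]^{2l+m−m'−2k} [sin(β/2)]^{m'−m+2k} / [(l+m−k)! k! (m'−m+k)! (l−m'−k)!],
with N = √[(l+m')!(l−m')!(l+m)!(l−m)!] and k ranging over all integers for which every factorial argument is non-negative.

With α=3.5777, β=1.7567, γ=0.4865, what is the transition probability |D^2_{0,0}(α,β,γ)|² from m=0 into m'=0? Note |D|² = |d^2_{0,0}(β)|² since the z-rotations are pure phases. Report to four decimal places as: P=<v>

P=0.2014

Split into d^2_{0,0}(β=1.7567) × two z-phases.
Half-angle: c=0.638422, s=0.769687. N=√(2·2·2·2)=4.000000
k: max(0,(0)−(0))=0 … min(2+(0),2−(0))=2
  k=0: (−1)^0·4.0000/(4)·0.6384^4·0.7697^0 = +0.166124
  k=1: (−1)^1·4.0000/(1)·0.6384^2·0.7697^2 = -0.965836
  k=2: (−1)^2·4.0000/(4)·0.6384^0·0.7697^4 = +0.350958
d^2_{0,0}(1.7567) = +0.166124 -0.965836 +0.350958 = -0.448754
|D^2_{0,0}|² = |d^2_{0,0}(β)|² = (-0.448754)² = 0.201380 (the z-rotation phases have unit modulus)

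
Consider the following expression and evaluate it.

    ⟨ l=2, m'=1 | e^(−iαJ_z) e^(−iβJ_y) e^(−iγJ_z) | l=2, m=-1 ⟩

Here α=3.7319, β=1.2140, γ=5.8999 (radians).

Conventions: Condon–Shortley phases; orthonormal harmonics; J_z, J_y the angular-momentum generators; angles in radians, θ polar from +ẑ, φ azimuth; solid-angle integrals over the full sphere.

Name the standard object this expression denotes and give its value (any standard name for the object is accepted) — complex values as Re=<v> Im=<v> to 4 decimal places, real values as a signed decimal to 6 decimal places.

Wigner D-matrix element, Re=-0.3108 Im=0.4570

This is a Wigner D-matrix element — the rotation-matrix element ⟨l m'| R(α,β,γ) |l m⟩ in the angular-momentum basis.
Split into d^2_{1,-1}(β=1.2140) × two z-phases.
With c≡cos(β/2)=0.821363 and s≡sin(β/2)=0.570406, N=[6·1·1·6]^{1/2}=6.000000
k∈{0,1} keeps every argument non-negative
  k=0: (−1)^2·6.0000/(2)·0.8214^2·0.5704^2 = +0.658506
  k=1: (−1)^3·6.0000/(6)·0.8214^0·0.5704^4 = -0.105861
d^2_{1,-1}(1.2140) = +0.658506 -0.105861 = +0.552645
Attach z-rotation phases: D = e^{-i(1)(3.7319)}·(+0.552645)·e^{-i(-1)(5.8999)} = -0.310770+0.456988i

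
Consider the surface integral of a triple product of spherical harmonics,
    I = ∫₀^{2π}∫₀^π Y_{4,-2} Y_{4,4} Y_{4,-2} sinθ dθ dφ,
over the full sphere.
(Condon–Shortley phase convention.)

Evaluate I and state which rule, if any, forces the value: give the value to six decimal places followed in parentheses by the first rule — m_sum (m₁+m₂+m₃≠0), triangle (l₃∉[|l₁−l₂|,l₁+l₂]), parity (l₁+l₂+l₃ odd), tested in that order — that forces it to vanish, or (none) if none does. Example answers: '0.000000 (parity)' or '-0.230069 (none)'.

0.190983 (none)

Rules hold: Σm=0, L=12 even, 0≤4≤8.
N = 9·9·9 = 729
Δ = 4!·4!·4!/13! = 1/450450
Racah Σ t=0..4: t=0:+1/13824 t=1:−1/216 t=2:+1/64 t=3:−1/216 t=4:+1/13824 = 5/768
⇒ 3j(4 4 4; 0 0 0)² = 18/1001, sgn +1
Racah Σ t=4..4: t=4:+1/2304 = 1/2304
⇒ 3j(4 4 4; -2 4 -2)² = 5/143, sgn +1
4πI² = N·(3j₀)²·(3jₘ)² = 65610/143143
I = +1·√(0.458353/4π) = 0.19098314
No selection rule forces the value: the integral is nonzero (none).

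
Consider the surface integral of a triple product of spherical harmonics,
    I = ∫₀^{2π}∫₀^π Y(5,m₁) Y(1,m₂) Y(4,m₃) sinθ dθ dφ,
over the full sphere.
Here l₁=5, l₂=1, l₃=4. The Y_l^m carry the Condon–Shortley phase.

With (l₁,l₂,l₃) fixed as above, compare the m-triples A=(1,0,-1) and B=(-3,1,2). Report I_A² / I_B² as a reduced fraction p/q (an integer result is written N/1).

l's match ⇒ only the (l;m) 3-j factors differ between A and B.
A: triangle coeff Δ(5,1,4) = 1/495; Σ_t [1,1]: t=1:−1/720 = -1/720; (3j)²=8/165 [(5 1 4; 1 0 -1)], sign=+1
B: triangle coeff Δ(5,1,4) = 1/495; Σ_t [2,2]: t=2:+1/2880 = 1/2880; (3j)²=28/495 [(5 1 4; -3 1 2)], sign=+1
I_A²/I_B² = (8/165)/(28/495) = 6/7

6/7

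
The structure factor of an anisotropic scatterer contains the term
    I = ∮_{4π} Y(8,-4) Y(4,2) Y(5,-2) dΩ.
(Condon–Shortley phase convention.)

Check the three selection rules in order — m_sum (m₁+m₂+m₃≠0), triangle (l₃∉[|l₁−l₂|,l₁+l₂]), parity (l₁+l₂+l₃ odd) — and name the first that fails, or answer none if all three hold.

azimuthal sum: -4 + 2 − 2 = -4  ✗
4 ≤ 5 ≤ 12 (triangle on l)
L = 8 + 4 + 5 = 17 (odd)

m_sum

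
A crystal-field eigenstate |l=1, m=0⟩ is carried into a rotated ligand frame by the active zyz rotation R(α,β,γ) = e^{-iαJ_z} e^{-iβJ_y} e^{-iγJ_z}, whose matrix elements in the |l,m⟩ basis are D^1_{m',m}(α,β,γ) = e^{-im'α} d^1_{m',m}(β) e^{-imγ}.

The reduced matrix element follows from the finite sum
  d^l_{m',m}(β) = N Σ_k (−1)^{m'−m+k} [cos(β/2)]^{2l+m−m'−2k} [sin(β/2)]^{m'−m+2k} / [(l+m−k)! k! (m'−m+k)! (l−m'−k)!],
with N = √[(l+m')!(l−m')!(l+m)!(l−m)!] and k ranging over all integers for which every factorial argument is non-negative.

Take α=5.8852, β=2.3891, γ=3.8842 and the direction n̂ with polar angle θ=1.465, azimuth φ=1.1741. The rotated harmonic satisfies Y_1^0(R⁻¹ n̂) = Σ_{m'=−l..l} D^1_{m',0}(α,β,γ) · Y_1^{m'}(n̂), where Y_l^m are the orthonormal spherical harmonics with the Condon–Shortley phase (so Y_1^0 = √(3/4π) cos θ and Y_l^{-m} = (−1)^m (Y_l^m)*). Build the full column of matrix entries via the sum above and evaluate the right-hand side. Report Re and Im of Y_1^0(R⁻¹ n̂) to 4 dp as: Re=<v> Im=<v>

Re=-0.0381 Im=0.0000

Need the full column D^1_{m',0} for m'=−1..1 at α=5.8852, β=2.3891, γ=3.8842.
cos(β/2)=0.367432, sin(β/2)=0.930050
d^1_{-1,0}: single k=1 term ⇒ +0.483280;  D = +0.445508-0.187301i
d^1_{0,0}: k∈[0..1] ⇒ +0.135006 -0.864994 = -0.729988;  D = -0.729988+0.000000i
d^1_{1,0}: single k=0 term ⇒ -0.483280;  D = -0.445508-0.187301i
Y_1^{m'}(θ=1.465,φ=1.1741) and Σ D·Y over m':
  (+0.4455-0.1873i)·(+0.1327-0.3169i)  (-0.7300+0.0000i)·(+0.0516+0.0000i)  (-0.4455-0.1873i)·(-0.1327-0.3169i)
Y_1^0(R⁻¹ n̂) = -0.038092+0.000000i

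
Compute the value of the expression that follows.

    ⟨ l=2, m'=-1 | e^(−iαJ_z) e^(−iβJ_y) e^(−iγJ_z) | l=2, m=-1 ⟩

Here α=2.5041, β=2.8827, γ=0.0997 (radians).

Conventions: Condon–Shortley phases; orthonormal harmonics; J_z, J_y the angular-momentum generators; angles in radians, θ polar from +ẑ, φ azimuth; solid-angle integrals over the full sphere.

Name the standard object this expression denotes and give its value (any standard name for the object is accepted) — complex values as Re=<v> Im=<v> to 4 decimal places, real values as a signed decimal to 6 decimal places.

Wigner D-matrix element, Re=0.0420 Im=-0.0250

This is a Wigner D-matrix element — the rotation-matrix element ⟨l m'| R(α,β,γ) |l m⟩ in the angular-momentum basis.
First d^2_{-1,-1}(β=2.8827), then the phase factors e^{-i(-1)α} and e^{-i(-1)γ}:
c=cos(2.882700/2)=0.129085, s=sin(2.882700/2)=0.991634; N=√[1·6·1·6]=6.000000
Admissible k: 0..1 (factorial args all ≥0)
  k=0: (−1)^0·6.0000/(6)·0.1291^4·0.9916^0 = +0.000278
  k=1: (−1)^1·6.0000/(2)·0.1291^2·0.9916^2 = -0.049156
d^2_{-1,-1}(2.8827) = +0.000278 -0.049156 = -0.048878
Attach z-rotation phases: D = e^{-i(-1)(2.5041)}·(-0.048878)·e^{-i(-1)(0.0997)} = +0.041979-0.025037i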